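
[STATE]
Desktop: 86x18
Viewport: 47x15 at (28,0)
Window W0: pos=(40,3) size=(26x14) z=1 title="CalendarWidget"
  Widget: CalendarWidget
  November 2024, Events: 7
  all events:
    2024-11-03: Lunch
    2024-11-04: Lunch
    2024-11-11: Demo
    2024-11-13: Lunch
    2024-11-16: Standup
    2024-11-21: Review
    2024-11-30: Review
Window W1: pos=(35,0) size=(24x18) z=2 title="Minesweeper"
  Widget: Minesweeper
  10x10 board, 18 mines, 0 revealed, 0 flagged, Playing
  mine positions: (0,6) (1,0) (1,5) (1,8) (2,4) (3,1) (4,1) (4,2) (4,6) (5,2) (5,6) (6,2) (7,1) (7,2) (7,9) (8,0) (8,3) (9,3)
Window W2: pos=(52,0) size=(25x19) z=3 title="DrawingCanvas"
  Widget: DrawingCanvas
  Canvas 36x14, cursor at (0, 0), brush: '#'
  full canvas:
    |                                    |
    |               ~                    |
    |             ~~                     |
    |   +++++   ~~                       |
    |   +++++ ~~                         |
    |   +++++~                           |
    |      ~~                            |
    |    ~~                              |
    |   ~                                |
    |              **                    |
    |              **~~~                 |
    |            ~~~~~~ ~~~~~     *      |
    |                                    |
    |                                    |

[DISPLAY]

       ┏━━━━━━━━━━━━━━━━┏━━━━━━━━━━━━━━━━━━━━━━
       ┃ Minesweeper    ┃ DrawingCanvas        
       ┠────────────────┠──────────────────────
       ┃■■■■■■■■■■      ┃+                     
       ┃■■■■■■■■■■      ┃               ~      
       ┃■■■■■■■■■■      ┃             ~~       
       ┃■■■■■■■■■■      ┃   +++++   ~~         
       ┃■■■■■■■■■■      ┃   +++++ ~~           
       ┃■■■■■■■■■■      ┃   +++++~             
       ┃■■■■■■■■■■      ┃      ~~              
       ┃■■■■■■■■■■      ┃    ~~                
       ┃■■■■■■■■■■      ┃   ~                  
       ┃■■■■■■■■■■      ┃              **      
       ┃                ┃              **~~~   
       ┃                ┃            ~~~~~~ ~~~


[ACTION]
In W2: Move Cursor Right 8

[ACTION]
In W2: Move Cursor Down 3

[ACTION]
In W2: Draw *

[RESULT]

       ┏━━━━━━━━━━━━━━━━┏━━━━━━━━━━━━━━━━━━━━━━
       ┃ Minesweeper    ┃ DrawingCanvas        
       ┠────────────────┠──────────────────────
       ┃■■■■■■■■■■      ┃                      
       ┃■■■■■■■■■■      ┃               ~      
       ┃■■■■■■■■■■      ┃             ~~       
       ┃■■■■■■■■■■      ┃   +++++*  ~~         
       ┃■■■■■■■■■■      ┃   +++++ ~~           
       ┃■■■■■■■■■■      ┃   +++++~             
       ┃■■■■■■■■■■      ┃      ~~              
       ┃■■■■■■■■■■      ┃    ~~                
       ┃■■■■■■■■■■      ┃   ~                  
       ┃■■■■■■■■■■      ┃              **      
       ┃                ┃              **~~~   
       ┃                ┃            ~~~~~~ ~~~


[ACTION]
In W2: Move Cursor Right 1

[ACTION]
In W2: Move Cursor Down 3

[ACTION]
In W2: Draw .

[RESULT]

       ┏━━━━━━━━━━━━━━━━┏━━━━━━━━━━━━━━━━━━━━━━
       ┃ Minesweeper    ┃ DrawingCanvas        
       ┠────────────────┠──────────────────────
       ┃■■■■■■■■■■      ┃                      
       ┃■■■■■■■■■■      ┃               ~      
       ┃■■■■■■■■■■      ┃             ~~       
       ┃■■■■■■■■■■      ┃   +++++*  ~~         
       ┃■■■■■■■■■■      ┃   +++++ ~~           
       ┃■■■■■■■■■■      ┃   +++++~             
       ┃■■■■■■■■■■      ┃      ~~ .            
       ┃■■■■■■■■■■      ┃    ~~                
       ┃■■■■■■■■■■      ┃   ~                  
       ┃■■■■■■■■■■      ┃              **      
       ┃                ┃              **~~~   
       ┃                ┃            ~~~~~~ ~~~


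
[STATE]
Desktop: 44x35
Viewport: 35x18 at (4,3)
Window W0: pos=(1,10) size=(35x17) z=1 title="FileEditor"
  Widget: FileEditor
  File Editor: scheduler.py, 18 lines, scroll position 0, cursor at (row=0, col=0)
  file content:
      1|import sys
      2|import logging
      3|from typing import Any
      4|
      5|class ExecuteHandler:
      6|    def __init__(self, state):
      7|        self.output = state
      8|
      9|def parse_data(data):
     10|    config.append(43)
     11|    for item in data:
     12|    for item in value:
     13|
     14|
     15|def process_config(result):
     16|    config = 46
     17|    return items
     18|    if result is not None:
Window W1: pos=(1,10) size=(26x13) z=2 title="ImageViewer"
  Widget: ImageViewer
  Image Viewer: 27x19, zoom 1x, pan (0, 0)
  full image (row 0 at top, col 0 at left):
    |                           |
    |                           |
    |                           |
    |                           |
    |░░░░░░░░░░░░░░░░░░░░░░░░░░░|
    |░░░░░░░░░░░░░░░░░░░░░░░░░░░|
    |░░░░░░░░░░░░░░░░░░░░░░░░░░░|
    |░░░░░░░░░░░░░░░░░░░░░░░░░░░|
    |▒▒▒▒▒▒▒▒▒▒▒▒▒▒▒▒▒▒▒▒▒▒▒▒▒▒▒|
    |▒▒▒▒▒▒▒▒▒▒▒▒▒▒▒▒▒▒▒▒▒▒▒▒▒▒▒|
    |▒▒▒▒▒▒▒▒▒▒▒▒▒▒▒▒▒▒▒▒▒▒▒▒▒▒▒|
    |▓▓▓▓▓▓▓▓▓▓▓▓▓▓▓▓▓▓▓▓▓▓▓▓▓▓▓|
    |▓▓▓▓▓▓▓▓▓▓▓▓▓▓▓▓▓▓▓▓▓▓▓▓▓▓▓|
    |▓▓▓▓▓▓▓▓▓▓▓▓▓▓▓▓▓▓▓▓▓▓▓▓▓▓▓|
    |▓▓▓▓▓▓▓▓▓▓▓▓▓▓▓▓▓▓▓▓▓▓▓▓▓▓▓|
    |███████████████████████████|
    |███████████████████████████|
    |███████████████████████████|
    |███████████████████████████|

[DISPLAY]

                                   
                                   
                                   
                                   
                                   
                                   
                                   
━━━━━━━━━━━━━━━━━━━━━━┓━━━━━━━━┓   
mageViewer            ┃        ┃   
──────────────────────┨────────┨   
                      ┃       ▲┃   
                      ┃       █┃   
                      ┃       ░┃   
                      ┃       ░┃   
░░░░░░░░░░░░░░░░░░░░░░┃       ░┃   
░░░░░░░░░░░░░░░░░░░░░░┃ate):  ░┃   
░░░░░░░░░░░░░░░░░░░░░░┃te     ░┃   
░░░░░░░░░░░░░░░░░░░░░░┃       ░┃   


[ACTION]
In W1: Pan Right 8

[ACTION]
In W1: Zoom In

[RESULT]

                                   
                                   
                                   
                                   
                                   
                                   
                                   
━━━━━━━━━━━━━━━━━━━━━━┓━━━━━━━━┓   
mageViewer            ┃        ┃   
──────────────────────┨────────┨   
                      ┃       ▲┃   
                      ┃       █┃   
                      ┃       ░┃   
                      ┃       ░┃   
                      ┃       ░┃   
                      ┃ate):  ░┃   
                      ┃te     ░┃   
                      ┃       ░┃   


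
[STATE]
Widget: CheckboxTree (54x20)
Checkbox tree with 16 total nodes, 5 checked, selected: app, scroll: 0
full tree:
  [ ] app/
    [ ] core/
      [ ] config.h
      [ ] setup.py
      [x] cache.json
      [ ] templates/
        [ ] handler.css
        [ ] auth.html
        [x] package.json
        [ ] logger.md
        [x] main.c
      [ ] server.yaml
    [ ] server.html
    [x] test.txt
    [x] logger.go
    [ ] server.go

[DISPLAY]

>[-] app/                                             
   [-] core/                                          
     [ ] config.h                                     
     [ ] setup.py                                     
     [x] cache.json                                   
     [-] templates/                                   
       [ ] handler.css                                
       [ ] auth.html                                  
       [x] package.json                               
       [ ] logger.md                                  
       [x] main.c                                     
     [ ] server.yaml                                  
   [ ] server.html                                    
   [x] test.txt                                       
   [x] logger.go                                      
   [ ] server.go                                      
                                                      
                                                      
                                                      
                                                      


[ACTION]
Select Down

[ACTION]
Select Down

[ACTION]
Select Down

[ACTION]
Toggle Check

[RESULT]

 [-] app/                                             
   [-] core/                                          
     [ ] config.h                                     
>    [x] setup.py                                     
     [x] cache.json                                   
     [-] templates/                                   
       [ ] handler.css                                
       [ ] auth.html                                  
       [x] package.json                               
       [ ] logger.md                                  
       [x] main.c                                     
     [ ] server.yaml                                  
   [ ] server.html                                    
   [x] test.txt                                       
   [x] logger.go                                      
   [ ] server.go                                      
                                                      
                                                      
                                                      
                                                      


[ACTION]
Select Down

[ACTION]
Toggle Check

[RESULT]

 [-] app/                                             
   [-] core/                                          
     [ ] config.h                                     
     [x] setup.py                                     
>    [ ] cache.json                                   
     [-] templates/                                   
       [ ] handler.css                                
       [ ] auth.html                                  
       [x] package.json                               
       [ ] logger.md                                  
       [x] main.c                                     
     [ ] server.yaml                                  
   [ ] server.html                                    
   [x] test.txt                                       
   [x] logger.go                                      
   [ ] server.go                                      
                                                      
                                                      
                                                      
                                                      


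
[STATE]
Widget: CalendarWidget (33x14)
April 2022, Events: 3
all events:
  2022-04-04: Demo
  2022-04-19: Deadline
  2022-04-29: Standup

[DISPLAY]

            April 2022           
Mo Tu We Th Fr Sa Su             
             1  2  3             
 4*  5  6  7  8  9 10            
11 12 13 14 15 16 17             
18 19* 20 21 22 23 24            
25 26 27 28 29* 30               
                                 
                                 
                                 
                                 
                                 
                                 
                                 


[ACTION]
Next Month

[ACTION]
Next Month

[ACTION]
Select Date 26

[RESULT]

            June 2022            
Mo Tu We Th Fr Sa Su             
       1  2  3  4  5             
 6  7  8  9 10 11 12             
13 14 15 16 17 18 19             
20 21 22 23 24 25 [26]           
27 28 29 30                      
                                 
                                 
                                 
                                 
                                 
                                 
                                 


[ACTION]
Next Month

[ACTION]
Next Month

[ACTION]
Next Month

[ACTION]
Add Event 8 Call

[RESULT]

          September 2022         
Mo Tu We Th Fr Sa Su             
          1  2  3  4             
 5  6  7  8*  9 10 11            
12 13 14 15 16 17 18             
19 20 21 22 23 24 25             
26 27 28 29 30                   
                                 
                                 
                                 
                                 
                                 
                                 
                                 


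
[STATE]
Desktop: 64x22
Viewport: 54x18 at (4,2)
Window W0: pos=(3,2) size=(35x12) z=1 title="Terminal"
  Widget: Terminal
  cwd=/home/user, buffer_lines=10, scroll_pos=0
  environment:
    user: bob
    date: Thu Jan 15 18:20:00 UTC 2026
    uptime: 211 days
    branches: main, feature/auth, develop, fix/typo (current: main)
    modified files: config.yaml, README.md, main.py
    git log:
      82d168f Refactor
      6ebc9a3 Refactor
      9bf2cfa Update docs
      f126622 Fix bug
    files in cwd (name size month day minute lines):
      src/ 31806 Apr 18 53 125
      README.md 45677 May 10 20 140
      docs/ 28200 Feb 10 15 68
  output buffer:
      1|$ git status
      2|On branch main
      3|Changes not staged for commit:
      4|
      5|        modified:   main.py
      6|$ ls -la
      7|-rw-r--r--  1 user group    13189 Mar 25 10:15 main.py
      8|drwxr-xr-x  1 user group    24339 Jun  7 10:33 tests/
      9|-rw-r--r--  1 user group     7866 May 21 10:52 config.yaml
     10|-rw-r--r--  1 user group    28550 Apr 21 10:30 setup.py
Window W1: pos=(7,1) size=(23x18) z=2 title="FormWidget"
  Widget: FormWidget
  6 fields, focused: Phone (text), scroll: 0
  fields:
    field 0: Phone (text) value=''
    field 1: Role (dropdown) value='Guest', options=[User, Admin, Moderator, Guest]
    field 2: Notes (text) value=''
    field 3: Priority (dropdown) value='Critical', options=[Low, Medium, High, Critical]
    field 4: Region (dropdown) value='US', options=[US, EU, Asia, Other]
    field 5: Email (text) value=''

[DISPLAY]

━━━┃ FormWidget          ┃━━━━━━━┓                    
 Te┠─────────────────────┨       ┃                    
───┃> Phone:      [     ]┃───────┨                    
$ g┃  Role:       [Gues▼]┃       ┃                    
On ┃  Notes:      [     ]┃       ┃                    
Cha┃  Priority:   [Crit▼]┃mit:   ┃                    
   ┃  Region:     [US  ▼]┃       ┃                    
   ┃  Email:      [     ]┃y      ┃                    
$ l┃                     ┃       ┃                    
-rw┃                     ┃  13189┃                    
drw┃                     ┃  24339┃                    
━━━┃                     ┃━━━━━━━┛                    
   ┃                     ┃                            
   ┃                     ┃                            
   ┃                     ┃                            
   ┃                     ┃                            
   ┗━━━━━━━━━━━━━━━━━━━━━┛                            
                                                      


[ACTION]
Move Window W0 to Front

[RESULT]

━━━━━━━━━━━━━━━━━━━━━━━━━━━━━━━━━┓                    
 Terminal                        ┃                    
─────────────────────────────────┨                    
$ git status                     ┃                    
On branch main                   ┃                    
Changes not staged for commit:   ┃                    
                                 ┃                    
        modified:   main.py      ┃                    
$ ls -la                         ┃                    
-rw-r--r--  1 user group    13189┃                    
drwxr-xr-x  1 user group    24339┃                    
━━━━━━━━━━━━━━━━━━━━━━━━━━━━━━━━━┛                    
   ┃                     ┃                            
   ┃                     ┃                            
   ┃                     ┃                            
   ┃                     ┃                            
   ┗━━━━━━━━━━━━━━━━━━━━━┛                            
                                                      


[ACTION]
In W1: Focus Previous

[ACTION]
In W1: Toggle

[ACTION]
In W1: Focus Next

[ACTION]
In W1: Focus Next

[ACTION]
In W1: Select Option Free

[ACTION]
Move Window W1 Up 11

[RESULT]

━━━━━━━━━━━━━━━━━━━━━━━━━━━━━━━━━┓                    
 Terminal                        ┃                    
─────────────────────────────────┨                    
$ git status                     ┃                    
On branch main                   ┃                    
Changes not staged for commit:   ┃                    
                                 ┃                    
        modified:   main.py      ┃                    
$ ls -la                         ┃                    
-rw-r--r--  1 user group    13189┃                    
drwxr-xr-x  1 user group    24339┃                    
━━━━━━━━━━━━━━━━━━━━━━━━━━━━━━━━━┛                    
   ┃                     ┃                            
   ┃                     ┃                            
   ┃                     ┃                            
   ┗━━━━━━━━━━━━━━━━━━━━━┛                            
                                                      
                                                      


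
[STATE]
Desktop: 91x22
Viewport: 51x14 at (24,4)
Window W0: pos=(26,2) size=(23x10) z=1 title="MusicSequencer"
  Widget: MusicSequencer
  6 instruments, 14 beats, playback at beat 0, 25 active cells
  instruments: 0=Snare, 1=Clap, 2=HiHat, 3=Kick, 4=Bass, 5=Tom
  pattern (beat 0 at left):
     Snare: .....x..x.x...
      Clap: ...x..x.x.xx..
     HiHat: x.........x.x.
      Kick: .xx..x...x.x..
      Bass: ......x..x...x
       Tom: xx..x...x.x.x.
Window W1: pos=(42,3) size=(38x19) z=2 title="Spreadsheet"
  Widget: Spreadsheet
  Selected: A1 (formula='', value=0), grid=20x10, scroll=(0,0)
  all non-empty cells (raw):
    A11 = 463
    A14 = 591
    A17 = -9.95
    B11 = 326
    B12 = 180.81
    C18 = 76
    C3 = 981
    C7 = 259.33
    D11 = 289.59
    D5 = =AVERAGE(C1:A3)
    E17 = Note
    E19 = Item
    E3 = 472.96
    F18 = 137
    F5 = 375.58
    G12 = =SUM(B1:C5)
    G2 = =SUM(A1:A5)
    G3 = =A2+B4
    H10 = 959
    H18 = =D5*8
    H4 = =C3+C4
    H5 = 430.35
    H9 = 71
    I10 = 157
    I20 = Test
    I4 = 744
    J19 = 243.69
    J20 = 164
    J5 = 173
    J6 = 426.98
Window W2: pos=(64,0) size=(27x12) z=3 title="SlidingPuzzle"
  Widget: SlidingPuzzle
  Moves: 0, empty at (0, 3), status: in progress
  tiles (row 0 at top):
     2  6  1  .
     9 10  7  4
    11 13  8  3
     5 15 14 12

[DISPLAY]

  ┠───────────────┃ Spreadsheet         ┃│  2 │  6 
  ┃      ▼12345678┠─────────────────────┃├────┼────
  ┃ Snare·····█··█┃A1:                  ┃│  9 │ 10 
  ┃  Clap···█··█·█┃       A       B     ┃├────┼────
  ┃ HiHat█········┃---------------------┃│ 11 │ 13 
  ┃  Kick·██··█···┃  1      [0]       0 ┃├────┼────
  ┃  Bass······█··┃  2        0       0 ┃│  5 │ 15 
  ┗━━━━━━━━━━━━━━━┃  3        0       0 ┗━━━━━━━━━━
                  ┃  4        0       0       0    
                  ┃  5        0       0       0    
                  ┃  6        0       0       0    
                  ┃  7        0       0  259.33    
                  ┃  8        0       0       0    
                  ┃  9        0       0       0    


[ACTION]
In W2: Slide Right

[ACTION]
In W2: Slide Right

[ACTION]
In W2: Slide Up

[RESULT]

  ┠───────────────┃ Spreadsheet         ┃│  2 │ 10 
  ┃      ▼12345678┠─────────────────────┃├────┼────
  ┃ Snare·····█··█┃A1:                  ┃│  9 │    
  ┃  Clap···█··█·█┃       A       B     ┃├────┼────
  ┃ HiHat█········┃---------------------┃│ 11 │ 13 
  ┃  Kick·██··█···┃  1      [0]       0 ┃├────┼────
  ┃  Bass······█··┃  2        0       0 ┃│  5 │ 15 
  ┗━━━━━━━━━━━━━━━┃  3        0       0 ┗━━━━━━━━━━
                  ┃  4        0       0       0    
                  ┃  5        0       0       0    
                  ┃  6        0       0       0    
                  ┃  7        0       0  259.33    
                  ┃  8        0       0       0    
                  ┃  9        0       0       0    


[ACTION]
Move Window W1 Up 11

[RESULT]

  ┠───────────────┃       A       B     ┃│  2 │ 10 
  ┃      ▼12345678┃---------------------┃├────┼────
  ┃ Snare·····█··█┃  1      [0]       0 ┃│  9 │    
  ┃  Clap···█··█·█┃  2        0       0 ┃├────┼────
  ┃ HiHat█········┃  3        0       0 ┃│ 11 │ 13 
  ┃  Kick·██··█···┃  4        0       0 ┃├────┼────
  ┃  Bass······█··┃  5        0       0 ┃│  5 │ 15 
  ┗━━━━━━━━━━━━━━━┃  6        0       0 ┗━━━━━━━━━━
                  ┃  7        0       0  259.33    
                  ┃  8        0       0       0    
                  ┃  9        0       0       0    
                  ┃ 10        0       0       0    
                  ┃ 11      463     326       0  28
                  ┃ 12        0  180.81       0    


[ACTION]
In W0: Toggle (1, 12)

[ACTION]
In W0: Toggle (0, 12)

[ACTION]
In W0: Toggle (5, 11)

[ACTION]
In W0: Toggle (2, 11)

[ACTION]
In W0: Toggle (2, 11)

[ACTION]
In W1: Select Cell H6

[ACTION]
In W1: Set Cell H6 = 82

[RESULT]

  ┠───────────────┃       A       B     ┃│  2 │ 10 
  ┃      ▼12345678┃---------------------┃├────┼────
  ┃ Snare·····█··█┃  1        0       0 ┃│  9 │    
  ┃  Clap···█··█·█┃  2        0       0 ┃├────┼────
  ┃ HiHat█········┃  3        0       0 ┃│ 11 │ 13 
  ┃  Kick·██··█···┃  4        0       0 ┃├────┼────
  ┃  Bass······█··┃  5        0       0 ┃│  5 │ 15 
  ┗━━━━━━━━━━━━━━━┃  6        0       0 ┗━━━━━━━━━━
                  ┃  7        0       0  259.33    
                  ┃  8        0       0       0    
                  ┃  9        0       0       0    
                  ┃ 10        0       0       0    
                  ┃ 11      463     326       0  28
                  ┃ 12        0  180.81       0    


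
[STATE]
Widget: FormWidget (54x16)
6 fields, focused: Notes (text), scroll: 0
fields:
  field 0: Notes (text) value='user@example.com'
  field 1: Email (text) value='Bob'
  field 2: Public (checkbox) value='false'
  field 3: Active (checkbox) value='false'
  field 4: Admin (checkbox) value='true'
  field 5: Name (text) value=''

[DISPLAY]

> Notes:      [user@example.com                      ]
  Email:      [Bob                                   ]
  Public:     [ ]                                     
  Active:     [ ]                                     
  Admin:      [x]                                     
  Name:       [                                      ]
                                                      
                                                      
                                                      
                                                      
                                                      
                                                      
                                                      
                                                      
                                                      
                                                      


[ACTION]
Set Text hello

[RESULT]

> Notes:      [hello                                 ]
  Email:      [Bob                                   ]
  Public:     [ ]                                     
  Active:     [ ]                                     
  Admin:      [x]                                     
  Name:       [                                      ]
                                                      
                                                      
                                                      
                                                      
                                                      
                                                      
                                                      
                                                      
                                                      
                                                      


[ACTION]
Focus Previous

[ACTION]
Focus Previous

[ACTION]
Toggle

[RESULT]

  Notes:      [hello                                 ]
  Email:      [Bob                                   ]
  Public:     [ ]                                     
  Active:     [ ]                                     
> Admin:      [ ]                                     
  Name:       [                                      ]
                                                      
                                                      
                                                      
                                                      
                                                      
                                                      
                                                      
                                                      
                                                      
                                                      


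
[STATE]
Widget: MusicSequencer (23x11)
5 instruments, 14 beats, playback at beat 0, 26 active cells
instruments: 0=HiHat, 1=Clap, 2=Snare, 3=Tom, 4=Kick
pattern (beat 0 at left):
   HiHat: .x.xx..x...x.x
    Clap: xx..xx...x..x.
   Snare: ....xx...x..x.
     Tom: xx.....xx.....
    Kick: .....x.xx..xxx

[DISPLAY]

      ▼1234567890123   
 HiHat·█·██··█···█·█   
  Clap██··██···█··█·   
 Snare····██···█··█·   
   Tom██·····██·····   
  Kick·····█·██··███   
                       
                       
                       
                       
                       


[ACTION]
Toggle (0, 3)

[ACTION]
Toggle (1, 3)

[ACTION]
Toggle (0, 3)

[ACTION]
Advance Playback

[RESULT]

      0▼234567890123   
 HiHat·█·██··█···█·█   
  Clap██·███···█··█·   
 Snare····██···█··█·   
   Tom██·····██·····   
  Kick·····█·██··███   
                       
                       
                       
                       
                       


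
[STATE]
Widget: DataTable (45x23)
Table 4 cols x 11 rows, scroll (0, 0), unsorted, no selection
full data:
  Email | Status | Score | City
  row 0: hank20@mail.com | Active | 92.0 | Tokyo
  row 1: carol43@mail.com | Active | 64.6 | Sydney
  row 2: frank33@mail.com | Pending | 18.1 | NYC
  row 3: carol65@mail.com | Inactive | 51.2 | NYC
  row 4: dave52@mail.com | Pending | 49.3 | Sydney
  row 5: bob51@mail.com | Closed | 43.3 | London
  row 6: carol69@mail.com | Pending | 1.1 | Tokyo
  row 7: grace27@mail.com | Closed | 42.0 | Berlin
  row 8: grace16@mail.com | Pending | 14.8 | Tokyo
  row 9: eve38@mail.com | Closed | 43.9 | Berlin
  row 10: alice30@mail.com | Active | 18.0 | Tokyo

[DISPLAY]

Email           │Status  │Score│City         
────────────────┼────────┼─────┼──────       
hank20@mail.com │Active  │92.0 │Tokyo        
carol43@mail.com│Active  │64.6 │Sydney       
frank33@mail.com│Pending │18.1 │NYC          
carol65@mail.com│Inactive│51.2 │NYC          
dave52@mail.com │Pending │49.3 │Sydney       
bob51@mail.com  │Closed  │43.3 │London       
carol69@mail.com│Pending │1.1  │Tokyo        
grace27@mail.com│Closed  │42.0 │Berlin       
grace16@mail.com│Pending │14.8 │Tokyo        
eve38@mail.com  │Closed  │43.9 │Berlin       
alice30@mail.com│Active  │18.0 │Tokyo        
                                             
                                             
                                             
                                             
                                             
                                             
                                             
                                             
                                             
                                             


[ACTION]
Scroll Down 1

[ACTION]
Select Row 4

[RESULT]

Email           │Status  │Score│City         
────────────────┼────────┼─────┼──────       
hank20@mail.com │Active  │92.0 │Tokyo        
carol43@mail.com│Active  │64.6 │Sydney       
frank33@mail.com│Pending │18.1 │NYC          
carol65@mail.com│Inactive│51.2 │NYC          
>ave52@mail.com │Pending │49.3 │Sydney       
bob51@mail.com  │Closed  │43.3 │London       
carol69@mail.com│Pending │1.1  │Tokyo        
grace27@mail.com│Closed  │42.0 │Berlin       
grace16@mail.com│Pending │14.8 │Tokyo        
eve38@mail.com  │Closed  │43.9 │Berlin       
alice30@mail.com│Active  │18.0 │Tokyo        
                                             
                                             
                                             
                                             
                                             
                                             
                                             
                                             
                                             
                                             


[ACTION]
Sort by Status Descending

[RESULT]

Email           │Status ▼│Score│City         
────────────────┼────────┼─────┼──────       
frank33@mail.com│Pending │18.1 │NYC          
dave52@mail.com │Pending │49.3 │Sydney       
carol69@mail.com│Pending │1.1  │Tokyo        
grace16@mail.com│Pending │14.8 │Tokyo        
>arol65@mail.com│Inactive│51.2 │NYC          
bob51@mail.com  │Closed  │43.3 │London       
grace27@mail.com│Closed  │42.0 │Berlin       
eve38@mail.com  │Closed  │43.9 │Berlin       
hank20@mail.com │Active  │92.0 │Tokyo        
carol43@mail.com│Active  │64.6 │Sydney       
alice30@mail.com│Active  │18.0 │Tokyo        
                                             
                                             
                                             
                                             
                                             
                                             
                                             
                                             
                                             
                                             


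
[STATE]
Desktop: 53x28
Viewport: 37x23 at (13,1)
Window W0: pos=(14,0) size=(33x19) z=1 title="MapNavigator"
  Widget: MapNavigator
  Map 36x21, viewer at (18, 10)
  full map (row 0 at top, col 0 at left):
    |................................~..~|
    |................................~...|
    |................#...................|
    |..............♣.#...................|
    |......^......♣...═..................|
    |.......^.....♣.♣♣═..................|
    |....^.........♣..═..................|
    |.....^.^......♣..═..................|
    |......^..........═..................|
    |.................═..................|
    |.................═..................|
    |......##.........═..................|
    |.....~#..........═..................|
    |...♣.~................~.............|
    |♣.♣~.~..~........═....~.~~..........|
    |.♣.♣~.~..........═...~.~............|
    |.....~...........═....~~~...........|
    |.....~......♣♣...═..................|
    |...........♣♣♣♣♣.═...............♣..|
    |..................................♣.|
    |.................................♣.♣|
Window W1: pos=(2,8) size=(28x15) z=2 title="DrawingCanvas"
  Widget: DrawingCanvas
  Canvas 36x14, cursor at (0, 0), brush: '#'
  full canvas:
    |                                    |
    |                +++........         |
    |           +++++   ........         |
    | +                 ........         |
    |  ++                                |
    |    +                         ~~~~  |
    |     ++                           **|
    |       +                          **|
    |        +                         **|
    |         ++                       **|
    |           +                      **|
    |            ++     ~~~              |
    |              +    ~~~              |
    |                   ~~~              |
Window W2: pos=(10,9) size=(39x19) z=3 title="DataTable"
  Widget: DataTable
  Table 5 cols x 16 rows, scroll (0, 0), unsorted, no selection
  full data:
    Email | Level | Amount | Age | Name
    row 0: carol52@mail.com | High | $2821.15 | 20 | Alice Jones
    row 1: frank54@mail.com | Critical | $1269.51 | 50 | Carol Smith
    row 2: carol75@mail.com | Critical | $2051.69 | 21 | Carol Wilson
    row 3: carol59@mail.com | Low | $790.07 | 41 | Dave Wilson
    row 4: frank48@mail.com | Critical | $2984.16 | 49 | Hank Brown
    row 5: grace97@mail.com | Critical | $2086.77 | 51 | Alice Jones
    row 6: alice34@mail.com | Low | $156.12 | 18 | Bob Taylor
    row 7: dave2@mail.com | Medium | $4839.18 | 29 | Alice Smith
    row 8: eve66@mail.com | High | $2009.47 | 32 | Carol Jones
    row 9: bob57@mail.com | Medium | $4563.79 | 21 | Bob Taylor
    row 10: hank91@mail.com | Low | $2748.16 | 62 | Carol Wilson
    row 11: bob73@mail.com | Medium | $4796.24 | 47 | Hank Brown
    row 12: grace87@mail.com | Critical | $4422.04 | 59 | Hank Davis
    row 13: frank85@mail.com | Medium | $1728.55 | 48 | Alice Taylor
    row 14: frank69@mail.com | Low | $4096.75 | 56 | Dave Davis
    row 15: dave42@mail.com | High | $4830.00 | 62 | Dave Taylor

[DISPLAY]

 ┃ MapNavigator                  ┃   
 ┠───────────────────────────────┨   
 ┃...........♣.#.................┃   
 ┃...^......♣...═................┃   
 ┃....^.....♣.♣♣═................┃   
 ┃.^.........♣..═................┃   
 ┃..^.^......♣..═................┃   
━━━━━━━━━━━━━━━━┓................┃   
━━━━━━━━━━━━━━━━━━━━━━━━━━━━━━━━━━━┓ 
ataTable                           ┃ 
───────────────────────────────────┨ 
ail           │Level   │Amount  │Ag┃ 
──────────────┼────────┼────────┼──┃ 
rol52@mail.com│High    │$2821.15│20┃ 
ank54@mail.com│Critical│$1269.51│50┃ 
rol75@mail.com│Critical│$2051.69│21┃ 
rol59@mail.com│Low     │$790.07 │41┃ 
ank48@mail.com│Critical│$2984.16│49┃ 
ace97@mail.com│Critical│$2086.77│51┃ 
ice34@mail.com│Low     │$156.12 │18┃ 
ve2@mail.com  │Medium  │$4839.18│29┃ 
e66@mail.com  │High    │$2009.47│32┃ 
b57@mail.com  │Medium  │$4563.79│21┃ 


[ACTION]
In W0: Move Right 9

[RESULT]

 ┃ MapNavigator                  ┃   
 ┠───────────────────────────────┨   
 ┃..♣.#...................       ┃   
 ┃.♣...═..................       ┃   
 ┃.♣.♣♣═..................       ┃   
 ┃..♣..═..................       ┃   
 ┃..♣..═..................       ┃   
━━━━━━━━━━━━━━━━┓.........       ┃   
━━━━━━━━━━━━━━━━━━━━━━━━━━━━━━━━━━━┓ 
ataTable                           ┃ 
───────────────────────────────────┨ 
ail           │Level   │Amount  │Ag┃ 
──────────────┼────────┼────────┼──┃ 
rol52@mail.com│High    │$2821.15│20┃ 
ank54@mail.com│Critical│$1269.51│50┃ 
rol75@mail.com│Critical│$2051.69│21┃ 
rol59@mail.com│Low     │$790.07 │41┃ 
ank48@mail.com│Critical│$2984.16│49┃ 
ace97@mail.com│Critical│$2086.77│51┃ 
ice34@mail.com│Low     │$156.12 │18┃ 
ve2@mail.com  │Medium  │$4839.18│29┃ 
e66@mail.com  │High    │$2009.47│32┃ 
b57@mail.com  │Medium  │$4563.79│21┃ 


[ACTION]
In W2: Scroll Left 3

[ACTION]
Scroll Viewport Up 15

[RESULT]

 ┏━━━━━━━━━━━━━━━━━━━━━━━━━━━━━━━┓   
 ┃ MapNavigator                  ┃   
 ┠───────────────────────────────┨   
 ┃..♣.#...................       ┃   
 ┃.♣...═..................       ┃   
 ┃.♣.♣♣═..................       ┃   
 ┃..♣..═..................       ┃   
 ┃..♣..═..................       ┃   
━━━━━━━━━━━━━━━━┓.........       ┃   
━━━━━━━━━━━━━━━━━━━━━━━━━━━━━━━━━━━┓ 
ataTable                           ┃ 
───────────────────────────────────┨ 
ail           │Level   │Amount  │Ag┃ 
──────────────┼────────┼────────┼──┃ 
rol52@mail.com│High    │$2821.15│20┃ 
ank54@mail.com│Critical│$1269.51│50┃ 
rol75@mail.com│Critical│$2051.69│21┃ 
rol59@mail.com│Low     │$790.07 │41┃ 
ank48@mail.com│Critical│$2984.16│49┃ 
ace97@mail.com│Critical│$2086.77│51┃ 
ice34@mail.com│Low     │$156.12 │18┃ 
ve2@mail.com  │Medium  │$4839.18│29┃ 
e66@mail.com  │High    │$2009.47│32┃ 
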